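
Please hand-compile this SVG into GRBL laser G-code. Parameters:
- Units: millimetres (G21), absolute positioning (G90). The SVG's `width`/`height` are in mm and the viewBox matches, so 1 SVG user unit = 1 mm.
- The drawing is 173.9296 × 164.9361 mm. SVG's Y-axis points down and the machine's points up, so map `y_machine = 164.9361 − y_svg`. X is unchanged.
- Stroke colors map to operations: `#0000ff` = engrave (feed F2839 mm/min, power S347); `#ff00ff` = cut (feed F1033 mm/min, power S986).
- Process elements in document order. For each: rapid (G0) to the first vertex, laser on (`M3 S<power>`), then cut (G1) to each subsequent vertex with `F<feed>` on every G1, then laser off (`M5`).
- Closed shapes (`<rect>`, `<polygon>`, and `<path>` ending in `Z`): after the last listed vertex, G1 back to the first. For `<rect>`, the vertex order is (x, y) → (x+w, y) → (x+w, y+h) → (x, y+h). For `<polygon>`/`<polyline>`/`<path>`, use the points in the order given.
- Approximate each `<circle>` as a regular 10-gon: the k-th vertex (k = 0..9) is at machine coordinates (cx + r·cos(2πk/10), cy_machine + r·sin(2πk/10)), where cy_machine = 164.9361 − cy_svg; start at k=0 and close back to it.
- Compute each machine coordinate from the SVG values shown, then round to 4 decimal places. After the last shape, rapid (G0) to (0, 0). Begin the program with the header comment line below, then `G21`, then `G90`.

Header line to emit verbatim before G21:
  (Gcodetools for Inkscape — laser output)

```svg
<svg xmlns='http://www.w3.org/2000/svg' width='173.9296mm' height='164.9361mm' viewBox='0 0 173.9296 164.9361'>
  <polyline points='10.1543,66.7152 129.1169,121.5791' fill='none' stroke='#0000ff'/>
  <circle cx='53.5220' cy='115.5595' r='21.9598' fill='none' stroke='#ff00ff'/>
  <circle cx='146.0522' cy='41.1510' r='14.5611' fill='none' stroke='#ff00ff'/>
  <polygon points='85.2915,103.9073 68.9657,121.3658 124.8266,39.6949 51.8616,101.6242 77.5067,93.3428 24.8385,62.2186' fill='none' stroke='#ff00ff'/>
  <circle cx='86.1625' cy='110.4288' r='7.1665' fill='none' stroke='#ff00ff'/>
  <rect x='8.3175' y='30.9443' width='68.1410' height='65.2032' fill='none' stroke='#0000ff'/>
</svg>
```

viewBox `0 0 173.9296 164.9361` with mm width/height → 1 unit = 1 mm. Flip: y_m = 164.9361 − y_svg.

**Shape 1** — `<polyline>` line segment, stroke `#0000ff` → engrave (S347, F2839). Machine vertices: (10.1543,98.2209) → (129.1169,43.3570). Open path.

**Shape 2** — `<circle>` circle, stroke `#ff00ff` → cut (S986, F1033). Machine vertices: (75.4818,49.3766) → (71.2879,62.2842) → (60.3080,70.2616) → (46.7360,70.2616) → (35.7561,62.2842) → (31.5622,49.3766) → (35.7561,36.4690) → (46.7360,28.4916) → (60.3080,28.4916) → (71.2879,36.4690) → (75.4818,49.3766). Closed: final G1 returns to the first vertex.

**Shape 3** — `<circle>` circle, stroke `#ff00ff` → cut (S986, F1033). Machine vertices: (160.6133,123.7851) → (157.8324,132.3439) → (150.5518,137.6335) → (141.5526,137.6335) → (134.2720,132.3439) → (131.4911,123.7851) → (134.2720,115.2263) → (141.5526,109.9367) → (150.5518,109.9367) → (157.8324,115.2263) → (160.6133,123.7851). Closed: final G1 returns to the first vertex.

**Shape 4** — `<polygon>` closed polygon, stroke `#ff00ff` → cut (S986, F1033). Machine vertices: (85.2915,61.0288) → (68.9657,43.5703) → (124.8266,125.2412) → (51.8616,63.3119) → (77.5067,71.5933) → (24.8385,102.7175) → (85.2915,61.0288). Closed: final G1 returns to the first vertex.

**Shape 5** — `<circle>` circle, stroke `#ff00ff` → cut (S986, F1033). Machine vertices: (93.3290,54.5073) → (91.9603,58.7197) → (88.3771,61.3230) → (83.9479,61.3230) → (80.3647,58.7197) → (78.9960,54.5073) → (80.3647,50.2949) → (83.9479,47.6916) → (88.3771,47.6916) → (91.9603,50.2949) → (93.3290,54.5073). Closed: final G1 returns to the first vertex.

**Shape 6** — `<rect>` rectangle, stroke `#0000ff` → engrave (S347, F2839). Machine vertices: (8.3175,133.9918) → (76.4585,133.9918) → (76.4585,68.7886) → (8.3175,68.7886) → (8.3175,133.9918). Closed: final G1 returns to the first vertex.

(Gcodetools for Inkscape — laser output)
G21
G90
G0 X10.1543 Y98.2209
M3 S347
G1 X129.1169 Y43.3570 F2839
M5
G0 X75.4818 Y49.3766
M3 S986
G1 X71.2879 Y62.2842 F1033
G1 X60.3080 Y70.2616 F1033
G1 X46.7360 Y70.2616 F1033
G1 X35.7561 Y62.2842 F1033
G1 X31.5622 Y49.3766 F1033
G1 X35.7561 Y36.4690 F1033
G1 X46.7360 Y28.4916 F1033
G1 X60.3080 Y28.4916 F1033
G1 X71.2879 Y36.4690 F1033
G1 X75.4818 Y49.3766 F1033
M5
G0 X160.6133 Y123.7851
M3 S986
G1 X157.8324 Y132.3439 F1033
G1 X150.5518 Y137.6335 F1033
G1 X141.5526 Y137.6335 F1033
G1 X134.2720 Y132.3439 F1033
G1 X131.4911 Y123.7851 F1033
G1 X134.2720 Y115.2263 F1033
G1 X141.5526 Y109.9367 F1033
G1 X150.5518 Y109.9367 F1033
G1 X157.8324 Y115.2263 F1033
G1 X160.6133 Y123.7851 F1033
M5
G0 X85.2915 Y61.0288
M3 S986
G1 X68.9657 Y43.5703 F1033
G1 X124.8266 Y125.2412 F1033
G1 X51.8616 Y63.3119 F1033
G1 X77.5067 Y71.5933 F1033
G1 X24.8385 Y102.7175 F1033
G1 X85.2915 Y61.0288 F1033
M5
G0 X93.3290 Y54.5073
M3 S986
G1 X91.9603 Y58.7197 F1033
G1 X88.3771 Y61.3230 F1033
G1 X83.9479 Y61.3230 F1033
G1 X80.3647 Y58.7197 F1033
G1 X78.9960 Y54.5073 F1033
G1 X80.3647 Y50.2949 F1033
G1 X83.9479 Y47.6916 F1033
G1 X88.3771 Y47.6916 F1033
G1 X91.9603 Y50.2949 F1033
G1 X93.3290 Y54.5073 F1033
M5
G0 X8.3175 Y133.9918
M3 S347
G1 X76.4585 Y133.9918 F2839
G1 X76.4585 Y68.7886 F2839
G1 X8.3175 Y68.7886 F2839
G1 X8.3175 Y133.9918 F2839
M5
G0 X0.0000 Y0.0000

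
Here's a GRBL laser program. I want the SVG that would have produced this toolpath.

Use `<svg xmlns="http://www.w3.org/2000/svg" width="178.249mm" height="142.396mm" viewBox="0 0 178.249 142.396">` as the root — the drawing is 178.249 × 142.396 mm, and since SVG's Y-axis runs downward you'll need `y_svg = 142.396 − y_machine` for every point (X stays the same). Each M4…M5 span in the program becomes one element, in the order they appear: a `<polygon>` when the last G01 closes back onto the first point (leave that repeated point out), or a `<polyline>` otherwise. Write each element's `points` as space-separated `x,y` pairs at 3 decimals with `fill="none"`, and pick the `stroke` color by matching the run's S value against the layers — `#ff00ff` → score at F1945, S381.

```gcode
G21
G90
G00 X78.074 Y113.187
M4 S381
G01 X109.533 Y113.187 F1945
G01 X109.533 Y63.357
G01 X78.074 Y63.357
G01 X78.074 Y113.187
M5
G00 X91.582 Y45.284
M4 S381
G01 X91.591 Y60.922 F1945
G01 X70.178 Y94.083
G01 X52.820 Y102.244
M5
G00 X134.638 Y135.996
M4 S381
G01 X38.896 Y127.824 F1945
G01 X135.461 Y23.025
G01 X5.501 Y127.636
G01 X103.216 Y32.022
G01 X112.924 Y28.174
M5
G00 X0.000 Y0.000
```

<svg xmlns="http://www.w3.org/2000/svg" width="178.249mm" height="142.396mm" viewBox="0 0 178.249 142.396">
  <polygon points="78.074,29.209 109.533,29.209 109.533,79.039 78.074,79.039" fill="none" stroke="#ff00ff"/>
  <polyline points="91.582,97.112 91.591,81.474 70.178,48.313 52.820,40.152" fill="none" stroke="#ff00ff"/>
  <polyline points="134.638,6.400 38.896,14.572 135.461,119.371 5.501,14.760 103.216,110.374 112.924,114.222" fill="none" stroke="#ff00ff"/>
</svg>

Each laser-on run becomes one SVG element. Flip Y back into SVG space with y_svg = 142.396 − y_machine. Every run uses S381, so all elements get stroke `#ff00ff` (score).

Run 1: The run returns to its start, so emit a `<polygon>` with points (Y-flipped): 78.074,29.209 109.533,29.209 109.533,79.039 78.074,79.039.

Run 2: The run is open, so emit a `<polyline>` with points (Y-flipped): 91.582,97.112 91.591,81.474 70.178,48.313 52.820,40.152.

Run 3: The run is open, so emit a `<polyline>` with points (Y-flipped): 134.638,6.400 38.896,14.572 135.461,119.371 5.501,14.760 103.216,110.374 112.924,114.222.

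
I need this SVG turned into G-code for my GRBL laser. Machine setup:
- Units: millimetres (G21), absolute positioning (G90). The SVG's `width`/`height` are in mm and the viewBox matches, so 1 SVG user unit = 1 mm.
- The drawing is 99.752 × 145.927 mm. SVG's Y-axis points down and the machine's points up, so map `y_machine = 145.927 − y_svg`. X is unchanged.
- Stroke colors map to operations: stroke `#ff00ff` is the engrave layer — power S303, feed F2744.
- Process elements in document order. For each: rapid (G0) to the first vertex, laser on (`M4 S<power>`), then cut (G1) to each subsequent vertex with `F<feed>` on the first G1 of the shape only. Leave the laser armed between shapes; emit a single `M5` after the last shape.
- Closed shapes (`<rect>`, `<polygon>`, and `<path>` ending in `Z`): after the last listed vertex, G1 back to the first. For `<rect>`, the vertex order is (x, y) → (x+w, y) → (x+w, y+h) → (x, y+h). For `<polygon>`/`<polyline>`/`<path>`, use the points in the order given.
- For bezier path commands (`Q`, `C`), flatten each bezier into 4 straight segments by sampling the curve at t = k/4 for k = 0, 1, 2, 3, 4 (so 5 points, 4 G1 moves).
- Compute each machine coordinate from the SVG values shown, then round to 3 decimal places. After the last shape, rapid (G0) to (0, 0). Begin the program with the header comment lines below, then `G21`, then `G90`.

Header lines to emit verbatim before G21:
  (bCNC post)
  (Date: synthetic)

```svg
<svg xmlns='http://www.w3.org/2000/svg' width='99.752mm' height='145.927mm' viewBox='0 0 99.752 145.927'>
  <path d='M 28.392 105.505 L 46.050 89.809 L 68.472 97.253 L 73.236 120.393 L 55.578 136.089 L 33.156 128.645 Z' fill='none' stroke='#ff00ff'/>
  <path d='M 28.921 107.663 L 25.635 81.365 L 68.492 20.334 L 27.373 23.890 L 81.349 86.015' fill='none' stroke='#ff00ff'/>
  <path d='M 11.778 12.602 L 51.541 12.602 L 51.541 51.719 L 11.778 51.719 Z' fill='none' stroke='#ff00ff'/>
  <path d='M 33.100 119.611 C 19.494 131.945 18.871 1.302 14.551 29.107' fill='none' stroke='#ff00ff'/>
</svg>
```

(bCNC post)
(Date: synthetic)
G21
G90
G0 X28.392 Y40.422
M4 S303
G1 X46.050 Y56.118 F2744
G1 X68.472 Y48.674
G1 X73.236 Y25.534
G1 X55.578 Y9.838
G1 X33.156 Y17.282
G1 X28.392 Y40.422
G0 X28.921 Y38.264
M4 S303
G1 X25.635 Y64.562 F2744
G1 X68.492 Y125.593
G1 X27.373 Y122.037
G1 X81.349 Y59.912
G0 X11.778 Y133.325
M4 S303
G1 X51.541 Y133.325 F2744
G1 X51.541 Y94.208
G1 X11.778 Y94.208
G1 X11.778 Y133.325
G0 X33.100 Y26.316
M4 S303
G1 X25.069 Y39.164 F2744
G1 X20.343 Y77.370
G1 X17.358 Y112.675
G1 X14.551 Y116.820
M5
G0 X0.000 Y0.000

Since the viewBox matches the mm dimensions, user units are millimetres directly. The only transform is the Y-flip y_m = 145.927 − y_svg.

Shape 1 is a regular polygon drawn with `<path>`. Its stroke #ff00ff means engrave at S303, F2744. After flipping Y the toolpath is (28.392,40.422) → (46.050,56.118) → (68.472,48.674) → (73.236,25.534) → (55.578,9.838) → (33.156,17.282) → (28.392,40.422), returning to the start.

Shape 2 is a open polyline drawn with `<path>`. Its stroke #ff00ff means engrave at S303, F2744. After flipping Y the toolpath is (28.921,38.264) → (25.635,64.562) → (68.492,125.593) → (27.373,122.037) → (81.349,59.912).

Shape 3 is a rectangle drawn with `<path>`. Its stroke #ff00ff means engrave at S303, F2744. After flipping Y the toolpath is (11.778,133.325) → (51.541,133.325) → (51.541,94.208) → (11.778,94.208) → (11.778,133.325), returning to the start.

Shape 4 is a cubic bezier drawn with `<path>`. Its stroke #ff00ff means engrave at S303, F2744. After flipping Y the toolpath is (33.100,26.316) → (25.069,39.164) → (20.343,77.370) → (17.358,112.675) → (14.551,116.820).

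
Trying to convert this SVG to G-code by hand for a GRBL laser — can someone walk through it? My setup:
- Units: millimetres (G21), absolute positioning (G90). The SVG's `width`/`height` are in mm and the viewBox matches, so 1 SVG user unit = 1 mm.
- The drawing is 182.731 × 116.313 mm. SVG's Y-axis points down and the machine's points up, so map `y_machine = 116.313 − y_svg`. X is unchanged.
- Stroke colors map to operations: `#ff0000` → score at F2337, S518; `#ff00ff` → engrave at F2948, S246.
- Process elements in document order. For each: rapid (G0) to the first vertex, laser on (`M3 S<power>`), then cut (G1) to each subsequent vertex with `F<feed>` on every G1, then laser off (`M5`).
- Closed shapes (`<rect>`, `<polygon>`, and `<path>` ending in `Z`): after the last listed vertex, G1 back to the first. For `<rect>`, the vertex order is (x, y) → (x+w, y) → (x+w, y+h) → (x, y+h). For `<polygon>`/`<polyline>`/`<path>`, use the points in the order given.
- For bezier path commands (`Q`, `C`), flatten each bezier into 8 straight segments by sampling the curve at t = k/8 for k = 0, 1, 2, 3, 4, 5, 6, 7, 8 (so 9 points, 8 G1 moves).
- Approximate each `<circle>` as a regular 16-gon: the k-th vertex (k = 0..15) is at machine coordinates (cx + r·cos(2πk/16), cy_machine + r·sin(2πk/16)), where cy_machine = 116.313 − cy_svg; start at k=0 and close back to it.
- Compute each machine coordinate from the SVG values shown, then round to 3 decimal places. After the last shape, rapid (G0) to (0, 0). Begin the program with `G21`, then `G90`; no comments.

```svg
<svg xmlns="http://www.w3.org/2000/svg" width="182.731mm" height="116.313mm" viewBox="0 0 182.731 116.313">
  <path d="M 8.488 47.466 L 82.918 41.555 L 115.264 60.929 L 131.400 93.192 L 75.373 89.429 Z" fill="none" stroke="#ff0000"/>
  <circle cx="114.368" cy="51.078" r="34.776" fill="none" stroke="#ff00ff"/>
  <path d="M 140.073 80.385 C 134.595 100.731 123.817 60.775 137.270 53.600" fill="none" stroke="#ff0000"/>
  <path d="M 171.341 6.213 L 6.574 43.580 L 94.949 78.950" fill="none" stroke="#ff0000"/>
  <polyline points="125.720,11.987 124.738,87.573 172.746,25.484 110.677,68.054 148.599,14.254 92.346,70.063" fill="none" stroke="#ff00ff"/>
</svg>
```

G21
G90
G0 X8.488 Y68.847
M3 S518
G1 X82.918 Y74.758 F2337
G1 X115.264 Y55.384 F2337
G1 X131.400 Y23.121 F2337
G1 X75.373 Y26.884 F2337
G1 X8.488 Y68.847 F2337
M5
G0 X149.144 Y65.235
M3 S246
G1 X146.497 Y78.543 F2948
G1 X138.958 Y89.825 F2948
G1 X127.676 Y97.364 F2948
G1 X114.368 Y100.011 F2948
G1 X101.060 Y97.364 F2948
G1 X89.778 Y89.825 F2948
G1 X82.239 Y78.543 F2948
G1 X79.592 Y65.235 F2948
G1 X82.239 Y51.927 F2948
G1 X89.778 Y40.645 F2948
G1 X101.060 Y33.106 F2948
G1 X114.368 Y30.459 F2948
G1 X127.676 Y33.106 F2948
G1 X138.958 Y40.645 F2948
G1 X146.497 Y51.927 F2948
G1 X149.144 Y65.235 F2948
M5
G0 X140.073 Y35.928
M3 S518
G1 X137.828 Y30.943 F2337
G1 X135.432 Y30.521 F2337
G1 X133.232 Y33.570 F2337
G1 X131.572 Y39.000 F2337
G1 X130.801 Y45.720 F2337
G1 X131.262 Y52.640 F2337
G1 X133.303 Y58.668 F2337
G1 X137.270 Y62.713 F2337
M5
G0 X171.341 Y110.100
M3 S518
G1 X6.574 Y72.733 F2337
G1 X94.949 Y37.363 F2337
M5
G0 X125.720 Y104.326
M3 S246
G1 X124.738 Y28.740 F2948
G1 X172.746 Y90.829 F2948
G1 X110.677 Y48.259 F2948
G1 X148.599 Y102.059 F2948
G1 X92.346 Y46.250 F2948
M5
G0 X0.000 Y0.000

Since the viewBox matches the mm dimensions, user units are millimetres directly. The only transform is the Y-flip y_m = 116.313 − y_svg.

Shape 1 is a closed polygon drawn with `<path>`. Its stroke #ff0000 means score at S518, F2337. After flipping Y the toolpath is (8.488,68.847) → (82.918,74.758) → (115.264,55.384) → (131.400,23.121) → (75.373,26.884) → (8.488,68.847), returning to the start.

Shape 2 is a circle drawn with `<circle>`. Its stroke #ff00ff means engrave at S246, F2948. After flipping Y the toolpath is (149.144,65.235) → (146.497,78.543) → (138.958,89.825) → (127.676,97.364) → (114.368,100.011) → (101.060,97.364) → (89.778,89.825) → (82.239,78.543) → (79.592,65.235) → (82.239,51.927) → (89.778,40.645) → (101.060,33.106) → (114.368,30.459) → (127.676,33.106) → (138.958,40.645) → (146.497,51.927) → (149.144,65.235), returning to the start.

Shape 3 is a cubic bezier drawn with `<path>`. Its stroke #ff0000 means score at S518, F2337. After flipping Y the toolpath is (140.073,35.928) → (137.828,30.943) → (135.432,30.521) → (133.232,33.570) → (131.572,39.000) → (130.801,45.720) → (131.262,52.640) → (133.303,58.668) → (137.270,62.713).

Shape 4 is a open polyline drawn with `<path>`. Its stroke #ff0000 means score at S518, F2337. After flipping Y the toolpath is (171.341,110.100) → (6.574,72.733) → (94.949,37.363).

Shape 5 is a open polyline drawn with `<polyline>`. Its stroke #ff00ff means engrave at S246, F2948. After flipping Y the toolpath is (125.720,104.326) → (124.738,28.740) → (172.746,90.829) → (110.677,48.259) → (148.599,102.059) → (92.346,46.250).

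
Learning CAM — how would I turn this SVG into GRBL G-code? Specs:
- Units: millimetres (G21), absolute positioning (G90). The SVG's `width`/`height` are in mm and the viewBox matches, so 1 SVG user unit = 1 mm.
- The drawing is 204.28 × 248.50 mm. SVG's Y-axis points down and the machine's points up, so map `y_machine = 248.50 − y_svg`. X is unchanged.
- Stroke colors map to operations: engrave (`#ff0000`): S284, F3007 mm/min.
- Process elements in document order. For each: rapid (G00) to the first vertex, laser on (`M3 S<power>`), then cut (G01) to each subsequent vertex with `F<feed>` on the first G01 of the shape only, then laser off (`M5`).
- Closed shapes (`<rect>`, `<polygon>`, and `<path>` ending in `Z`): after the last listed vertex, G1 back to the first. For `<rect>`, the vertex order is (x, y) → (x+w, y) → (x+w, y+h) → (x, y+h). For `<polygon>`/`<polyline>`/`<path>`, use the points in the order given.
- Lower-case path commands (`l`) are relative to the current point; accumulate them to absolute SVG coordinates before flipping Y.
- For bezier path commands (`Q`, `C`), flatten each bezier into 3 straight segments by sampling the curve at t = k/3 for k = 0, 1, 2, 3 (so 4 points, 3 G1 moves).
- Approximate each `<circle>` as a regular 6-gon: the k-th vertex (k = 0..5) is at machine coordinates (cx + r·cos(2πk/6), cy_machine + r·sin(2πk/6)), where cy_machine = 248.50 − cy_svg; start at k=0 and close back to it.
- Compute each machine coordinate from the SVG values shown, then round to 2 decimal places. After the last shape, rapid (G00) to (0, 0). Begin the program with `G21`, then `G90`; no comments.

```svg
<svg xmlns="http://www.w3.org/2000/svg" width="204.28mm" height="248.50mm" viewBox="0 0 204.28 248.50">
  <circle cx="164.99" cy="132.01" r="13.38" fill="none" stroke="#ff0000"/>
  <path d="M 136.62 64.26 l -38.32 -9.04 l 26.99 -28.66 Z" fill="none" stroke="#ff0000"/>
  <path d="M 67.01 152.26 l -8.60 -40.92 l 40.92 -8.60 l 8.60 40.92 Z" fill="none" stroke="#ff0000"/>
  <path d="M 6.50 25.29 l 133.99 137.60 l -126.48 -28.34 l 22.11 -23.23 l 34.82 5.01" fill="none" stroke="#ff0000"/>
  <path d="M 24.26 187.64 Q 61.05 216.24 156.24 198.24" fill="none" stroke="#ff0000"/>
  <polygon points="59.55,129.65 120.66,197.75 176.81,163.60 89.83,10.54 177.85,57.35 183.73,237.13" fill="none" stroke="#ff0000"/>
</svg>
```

G21
G90
G00 X178.37 Y116.49
M3 S284
G01 X171.68 Y128.08 F3007
G01 X158.30 Y128.08
G01 X151.61 Y116.49
G01 X158.30 Y104.90
G01 X171.68 Y104.90
G01 X178.37 Y116.49
M5
G00 X136.62 Y184.24
M3 S284
G01 X98.30 Y193.28 F3007
G01 X125.29 Y221.94
G01 X136.62 Y184.24
M5
G00 X67.01 Y96.24
M3 S284
G01 X58.41 Y137.16 F3007
G01 X99.33 Y145.76
G01 X107.93 Y104.84
G01 X67.01 Y96.24
M5
G00 X6.50 Y223.21
M3 S284
G01 X140.49 Y85.61 F3007
G01 X14.01 Y113.95
G01 X36.12 Y137.18
G01 X70.94 Y132.17
M5
G00 X24.26 Y60.86
M3 S284
G01 X55.28 Y46.97 F3007
G01 X99.27 Y43.44
G01 X156.24 Y50.26
M5
G00 X59.55 Y118.85
M3 S284
G01 X120.66 Y50.75 F3007
G01 X176.81 Y84.90
G01 X89.83 Y237.96
G01 X177.85 Y191.15
G01 X183.73 Y11.37
G01 X59.55 Y118.85
M5
G00 X0.00 Y0.00

Since the viewBox matches the mm dimensions, user units are millimetres directly. The only transform is the Y-flip y_m = 248.50 − y_svg.

Shape 1 is a circle drawn with `<circle>`. Its stroke #ff0000 means engrave at S284, F3007. After flipping Y the toolpath is (178.37,116.49) → (171.68,128.08) → (158.30,128.08) → (151.61,116.49) → (158.30,104.90) → (171.68,104.90) → (178.37,116.49), returning to the start.

Shape 2 is a regular polygon drawn with `<path>`. Its stroke #ff0000 means engrave at S284, F3007. After flipping Y the toolpath is (136.62,184.24) → (98.30,193.28) → (125.29,221.94) → (136.62,184.24), returning to the start.

Shape 3 is a regular polygon drawn with `<path>`. Its stroke #ff0000 means engrave at S284, F3007. After flipping Y the toolpath is (67.01,96.24) → (58.41,137.16) → (99.33,145.76) → (107.93,104.84) → (67.01,96.24), returning to the start.

Shape 4 is a open polyline drawn with `<path>`. Its stroke #ff0000 means engrave at S284, F3007. After flipping Y the toolpath is (6.50,223.21) → (140.49,85.61) → (14.01,113.95) → (36.12,137.18) → (70.94,132.17).

Shape 5 is a quadratic bezier drawn with `<path>`. Its stroke #ff0000 means engrave at S284, F3007. After flipping Y the toolpath is (24.26,60.86) → (55.28,46.97) → (99.27,43.44) → (156.24,50.26).

Shape 6 is a closed polygon drawn with `<polygon>`. Its stroke #ff0000 means engrave at S284, F3007. After flipping Y the toolpath is (59.55,118.85) → (120.66,50.75) → (176.81,84.90) → (89.83,237.96) → (177.85,191.15) → (183.73,11.37) → (59.55,118.85), returning to the start.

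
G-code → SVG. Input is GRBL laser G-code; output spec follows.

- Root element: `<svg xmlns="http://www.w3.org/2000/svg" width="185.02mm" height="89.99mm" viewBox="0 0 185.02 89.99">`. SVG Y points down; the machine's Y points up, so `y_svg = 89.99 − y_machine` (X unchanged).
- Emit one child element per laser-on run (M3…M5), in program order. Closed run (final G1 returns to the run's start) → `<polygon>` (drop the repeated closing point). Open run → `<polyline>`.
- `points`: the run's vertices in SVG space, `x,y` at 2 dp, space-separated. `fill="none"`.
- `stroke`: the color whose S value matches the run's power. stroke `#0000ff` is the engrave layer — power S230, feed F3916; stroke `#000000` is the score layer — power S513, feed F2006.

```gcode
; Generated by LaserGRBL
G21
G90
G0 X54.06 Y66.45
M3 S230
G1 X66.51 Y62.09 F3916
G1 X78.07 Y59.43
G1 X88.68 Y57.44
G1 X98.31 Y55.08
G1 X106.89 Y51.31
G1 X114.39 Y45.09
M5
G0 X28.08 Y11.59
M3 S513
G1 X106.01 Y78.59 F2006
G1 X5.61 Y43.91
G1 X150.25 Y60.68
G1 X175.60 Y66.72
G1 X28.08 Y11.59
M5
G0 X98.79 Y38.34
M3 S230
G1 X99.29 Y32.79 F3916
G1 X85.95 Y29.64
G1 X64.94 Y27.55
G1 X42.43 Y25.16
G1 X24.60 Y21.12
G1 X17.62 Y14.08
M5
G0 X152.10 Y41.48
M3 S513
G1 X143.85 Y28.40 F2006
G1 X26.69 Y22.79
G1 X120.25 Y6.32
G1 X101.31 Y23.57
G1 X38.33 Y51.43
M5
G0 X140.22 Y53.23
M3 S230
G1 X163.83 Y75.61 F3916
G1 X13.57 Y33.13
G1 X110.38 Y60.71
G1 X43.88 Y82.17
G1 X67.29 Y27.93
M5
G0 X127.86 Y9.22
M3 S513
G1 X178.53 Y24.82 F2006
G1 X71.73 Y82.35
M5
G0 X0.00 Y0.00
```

Each laser-on run becomes one SVG element. Flip Y back into SVG space with y_svg = 89.99 − y_machine.

Run 1: S230 ⇒ engrave layer `#0000ff`. The run is open, so emit a `<polyline>` with points (Y-flipped): 54.06,23.54 66.51,27.90 78.07,30.56 88.68,32.55 98.31,34.91 106.89,38.68 114.39,44.90.

Run 2: power S513 maps to stroke `#000000` (score). The run returns to its start, so emit a `<polygon>` with points (Y-flipped): 28.08,78.40 106.01,11.40 5.61,46.08 150.25,29.31 175.60,23.27.

Run 3: S230 ⇒ engrave layer `#0000ff`. The run is open, so emit a `<polyline>` with points (Y-flipped): 98.79,51.65 99.29,57.20 85.95,60.35 64.94,62.44 42.43,64.83 24.60,68.87 17.62,75.91.

Run 4: the run's S513 means `#000000` (score). The run is open, so emit a `<polyline>` with points (Y-flipped): 152.10,48.51 143.85,61.59 26.69,67.20 120.25,83.67 101.31,66.42 38.33,38.56.

Run 5: power S230 maps to stroke `#0000ff` (engrave). The run is open, so emit a `<polyline>` with points (Y-flipped): 140.22,36.76 163.83,14.38 13.57,56.86 110.38,29.28 43.88,7.82 67.29,62.06.

Run 6: S513 ⇒ score layer `#000000`. The run is open, so emit a `<polyline>` with points (Y-flipped): 127.86,80.77 178.53,65.17 71.73,7.64.

<svg xmlns="http://www.w3.org/2000/svg" width="185.02mm" height="89.99mm" viewBox="0 0 185.02 89.99">
  <polyline points="54.06,23.54 66.51,27.90 78.07,30.56 88.68,32.55 98.31,34.91 106.89,38.68 114.39,44.90" fill="none" stroke="#0000ff"/>
  <polygon points="28.08,78.40 106.01,11.40 5.61,46.08 150.25,29.31 175.60,23.27" fill="none" stroke="#000000"/>
  <polyline points="98.79,51.65 99.29,57.20 85.95,60.35 64.94,62.44 42.43,64.83 24.60,68.87 17.62,75.91" fill="none" stroke="#0000ff"/>
  <polyline points="152.10,48.51 143.85,61.59 26.69,67.20 120.25,83.67 101.31,66.42 38.33,38.56" fill="none" stroke="#000000"/>
  <polyline points="140.22,36.76 163.83,14.38 13.57,56.86 110.38,29.28 43.88,7.82 67.29,62.06" fill="none" stroke="#0000ff"/>
  <polyline points="127.86,80.77 178.53,65.17 71.73,7.64" fill="none" stroke="#000000"/>
</svg>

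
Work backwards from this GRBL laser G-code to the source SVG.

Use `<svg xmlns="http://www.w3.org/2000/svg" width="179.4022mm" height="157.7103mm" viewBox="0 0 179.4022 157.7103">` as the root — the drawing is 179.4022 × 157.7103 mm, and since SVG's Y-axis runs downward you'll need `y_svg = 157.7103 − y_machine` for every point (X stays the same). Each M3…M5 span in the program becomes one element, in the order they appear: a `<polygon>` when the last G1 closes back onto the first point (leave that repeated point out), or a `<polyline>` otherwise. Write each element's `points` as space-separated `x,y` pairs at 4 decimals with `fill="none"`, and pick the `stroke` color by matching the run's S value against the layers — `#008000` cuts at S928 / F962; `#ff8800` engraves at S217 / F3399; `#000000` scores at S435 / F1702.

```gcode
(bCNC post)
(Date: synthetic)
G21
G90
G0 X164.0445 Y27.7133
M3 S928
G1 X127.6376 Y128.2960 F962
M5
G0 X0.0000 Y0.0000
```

Each laser-on run becomes one SVG element. Flip Y back into SVG space with y_svg = 157.7103 − y_machine. Every run uses S928, so all elements get stroke `#008000` (cut).

Run 1: The run is open, so emit a `<polyline>` with points (Y-flipped): 164.0445,129.9970 127.6376,29.4143.

<svg xmlns="http://www.w3.org/2000/svg" width="179.4022mm" height="157.7103mm" viewBox="0 0 179.4022 157.7103">
  <polyline points="164.0445,129.9970 127.6376,29.4143" fill="none" stroke="#008000"/>
</svg>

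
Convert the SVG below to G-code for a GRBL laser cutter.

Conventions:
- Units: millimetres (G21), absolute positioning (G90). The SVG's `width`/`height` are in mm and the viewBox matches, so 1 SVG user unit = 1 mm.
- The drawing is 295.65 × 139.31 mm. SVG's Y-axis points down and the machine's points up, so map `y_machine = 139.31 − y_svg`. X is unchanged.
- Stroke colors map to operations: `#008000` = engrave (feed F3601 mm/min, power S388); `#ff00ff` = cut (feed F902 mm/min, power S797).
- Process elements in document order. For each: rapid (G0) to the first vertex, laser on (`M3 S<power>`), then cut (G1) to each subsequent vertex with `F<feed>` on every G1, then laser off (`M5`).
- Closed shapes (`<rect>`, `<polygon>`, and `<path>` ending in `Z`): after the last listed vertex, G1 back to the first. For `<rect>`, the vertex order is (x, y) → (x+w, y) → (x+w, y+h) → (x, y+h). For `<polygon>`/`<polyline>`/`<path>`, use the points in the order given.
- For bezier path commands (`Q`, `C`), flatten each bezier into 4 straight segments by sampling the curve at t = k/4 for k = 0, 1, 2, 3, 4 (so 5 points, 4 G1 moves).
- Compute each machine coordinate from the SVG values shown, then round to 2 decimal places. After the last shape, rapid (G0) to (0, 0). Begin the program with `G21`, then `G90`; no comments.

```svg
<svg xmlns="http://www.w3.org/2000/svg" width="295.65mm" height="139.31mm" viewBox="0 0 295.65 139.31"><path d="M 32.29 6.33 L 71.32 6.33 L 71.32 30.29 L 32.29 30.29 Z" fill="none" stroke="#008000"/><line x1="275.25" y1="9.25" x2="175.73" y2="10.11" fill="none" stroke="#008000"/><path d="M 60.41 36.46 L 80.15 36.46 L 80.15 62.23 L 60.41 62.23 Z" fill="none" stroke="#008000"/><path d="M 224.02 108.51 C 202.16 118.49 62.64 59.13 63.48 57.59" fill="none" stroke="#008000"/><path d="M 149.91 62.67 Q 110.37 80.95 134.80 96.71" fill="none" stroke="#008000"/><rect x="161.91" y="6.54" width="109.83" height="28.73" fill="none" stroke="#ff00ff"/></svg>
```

viewBox `0 0 295.65 139.31` with mm width/height → 1 unit = 1 mm. Flip: y_m = 139.31 − y_svg.

**Shape 1** — `<path>` rectangle, stroke `#008000` → engrave (S388, F3601). Machine vertices: (32.29,132.98) → (71.32,132.98) → (71.32,109.02) → (32.29,109.02) → (32.29,132.98). Closed: final G1 returns to the first vertex.

**Shape 2** — `<line>` line segment, stroke `#008000` → engrave (S388, F3601). Machine vertices: (275.25,130.06) → (175.73,129.20). Open path.

**Shape 3** — `<path>` rectangle, stroke `#008000` → engrave (S388, F3601). Machine vertices: (60.41,102.85) → (80.15,102.85) → (80.15,77.08) → (60.41,77.08) → (60.41,102.85). Closed: final G1 returns to the first vertex.

**Shape 4** — `<path>` cubic bezier, stroke `#008000` → engrave (S388, F3601). Control points (SVG): P0=(224.02,108.51), P1=(202.16,118.49), P2=(62.64,59.13), P3=(63.48,57.59); sampled at t=k/4. Machine vertices: (224.02,30.80) → (189.60,34.33) → (135.24,51.94) → (85.14,71.71) → (63.48,81.72). Open path.

**Shape 5** — `<path>` quadratic bezier, stroke `#008000` → engrave (S388, F3601). Control points (SVG): P0=(149.91,62.67), P1=(110.37,80.95), P2=(134.80,96.71); sampled at t=k/4. Machine vertices: (149.91,76.64) → (134.14,67.66) → (126.36,58.99) → (126.58,50.64) → (134.80,42.60). Open path.

**Shape 6** — `<rect>` rectangle, stroke `#ff00ff` → cut (S797, F902). Machine vertices: (161.91,132.77) → (271.74,132.77) → (271.74,104.04) → (161.91,104.04) → (161.91,132.77). Closed: final G1 returns to the first vertex.

G21
G90
G0 X32.29 Y132.98
M3 S388
G1 X71.32 Y132.98 F3601
G1 X71.32 Y109.02 F3601
G1 X32.29 Y109.02 F3601
G1 X32.29 Y132.98 F3601
M5
G0 X275.25 Y130.06
M3 S388
G1 X175.73 Y129.20 F3601
M5
G0 X60.41 Y102.85
M3 S388
G1 X80.15 Y102.85 F3601
G1 X80.15 Y77.08 F3601
G1 X60.41 Y77.08 F3601
G1 X60.41 Y102.85 F3601
M5
G0 X224.02 Y30.80
M3 S388
G1 X189.60 Y34.33 F3601
G1 X135.24 Y51.94 F3601
G1 X85.14 Y71.71 F3601
G1 X63.48 Y81.72 F3601
M5
G0 X149.91 Y76.64
M3 S388
G1 X134.14 Y67.66 F3601
G1 X126.36 Y58.99 F3601
G1 X126.58 Y50.64 F3601
G1 X134.80 Y42.60 F3601
M5
G0 X161.91 Y132.77
M3 S797
G1 X271.74 Y132.77 F902
G1 X271.74 Y104.04 F902
G1 X161.91 Y104.04 F902
G1 X161.91 Y132.77 F902
M5
G0 X0.00 Y0.00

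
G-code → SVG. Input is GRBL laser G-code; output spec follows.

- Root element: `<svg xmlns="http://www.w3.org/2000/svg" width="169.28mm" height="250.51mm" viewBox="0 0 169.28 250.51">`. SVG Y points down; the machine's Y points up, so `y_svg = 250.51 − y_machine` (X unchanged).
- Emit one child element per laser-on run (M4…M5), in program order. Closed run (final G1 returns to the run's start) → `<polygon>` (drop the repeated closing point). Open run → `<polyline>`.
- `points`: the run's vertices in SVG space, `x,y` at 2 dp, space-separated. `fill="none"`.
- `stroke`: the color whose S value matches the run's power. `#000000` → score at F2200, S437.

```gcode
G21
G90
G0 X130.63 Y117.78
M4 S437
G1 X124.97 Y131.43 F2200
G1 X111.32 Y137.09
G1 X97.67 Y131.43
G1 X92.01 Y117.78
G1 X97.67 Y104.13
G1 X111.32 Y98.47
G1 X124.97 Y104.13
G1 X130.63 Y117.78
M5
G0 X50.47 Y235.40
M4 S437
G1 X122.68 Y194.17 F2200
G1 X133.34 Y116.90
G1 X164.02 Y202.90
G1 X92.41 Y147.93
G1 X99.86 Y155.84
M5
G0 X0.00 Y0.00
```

<svg xmlns="http://www.w3.org/2000/svg" width="169.28mm" height="250.51mm" viewBox="0 0 169.28 250.51">
  <polygon points="130.63,132.73 124.97,119.08 111.32,113.42 97.67,119.08 92.01,132.73 97.67,146.38 111.32,152.04 124.97,146.38" fill="none" stroke="#000000"/>
  <polyline points="50.47,15.11 122.68,56.34 133.34,133.61 164.02,47.61 92.41,102.58 99.86,94.67" fill="none" stroke="#000000"/>
</svg>

Machine Y-up, SVG Y-down with viewBox height 250.51, so y_svg = 250.51 − y_machine; X carries over. Every run uses S437, so all elements get stroke `#000000` (score).

Run 1: The run returns to its start, so emit a `<polygon>` with points (Y-flipped): 130.63,132.73 124.97,119.08 111.32,113.42 97.67,119.08 92.01,132.73 97.67,146.38 111.32,152.04 124.97,146.38.

Run 2: The run is open, so emit a `<polyline>` with points (Y-flipped): 50.47,15.11 122.68,56.34 133.34,133.61 164.02,47.61 92.41,102.58 99.86,94.67.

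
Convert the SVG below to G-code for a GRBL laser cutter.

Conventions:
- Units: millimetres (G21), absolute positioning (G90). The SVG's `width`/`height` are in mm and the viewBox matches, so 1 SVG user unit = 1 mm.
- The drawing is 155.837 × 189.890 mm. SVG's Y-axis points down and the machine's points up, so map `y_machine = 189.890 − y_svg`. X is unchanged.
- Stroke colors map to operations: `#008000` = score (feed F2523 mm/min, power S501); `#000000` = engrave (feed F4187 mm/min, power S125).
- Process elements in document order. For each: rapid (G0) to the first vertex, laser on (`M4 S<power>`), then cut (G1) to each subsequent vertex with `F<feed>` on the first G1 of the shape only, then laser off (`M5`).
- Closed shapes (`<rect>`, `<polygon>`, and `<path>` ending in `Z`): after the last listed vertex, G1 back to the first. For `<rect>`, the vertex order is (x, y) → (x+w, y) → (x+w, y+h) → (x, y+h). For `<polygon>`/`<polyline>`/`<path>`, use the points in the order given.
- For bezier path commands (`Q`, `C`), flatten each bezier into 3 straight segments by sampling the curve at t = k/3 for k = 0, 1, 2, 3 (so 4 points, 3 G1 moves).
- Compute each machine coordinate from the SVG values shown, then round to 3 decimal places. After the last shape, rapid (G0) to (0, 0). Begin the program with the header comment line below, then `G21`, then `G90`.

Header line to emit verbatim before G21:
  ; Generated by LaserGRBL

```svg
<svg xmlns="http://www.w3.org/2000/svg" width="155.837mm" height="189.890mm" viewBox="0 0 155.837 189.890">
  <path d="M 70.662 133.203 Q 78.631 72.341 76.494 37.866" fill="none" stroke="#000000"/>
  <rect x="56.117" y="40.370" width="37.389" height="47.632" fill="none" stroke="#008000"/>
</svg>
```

; Generated by LaserGRBL
G21
G90
G0 X70.662 Y56.687
M4 S125
G1 X74.852 Y94.330 F4187
G1 X76.796 Y126.109
G1 X76.494 Y152.024
M5
G0 X56.117 Y149.520
M4 S501
G1 X93.506 Y149.520 F2523
G1 X93.506 Y101.888
G1 X56.117 Y101.888
G1 X56.117 Y149.520
M5
G0 X0.000 Y0.000

viewBox `0 0 155.837 189.890` with mm width/height → 1 unit = 1 mm. Flip: y_m = 189.890 − y_svg.

**Shape 1** — `<path>` quadratic bezier, stroke `#000000` → engrave (S125, F4187). Control points (SVG): P0=(70.662,133.203), P1=(78.631,72.341), P2=(76.494,37.866); sampled at t=k/3. Machine vertices: (70.662,56.687) → (74.852,94.330) → (76.796,126.109) → (76.494,152.024). Open path.

**Shape 2** — `<rect>` rectangle, stroke `#008000` → score (S501, F2523). Machine vertices: (56.117,149.520) → (93.506,149.520) → (93.506,101.888) → (56.117,101.888) → (56.117,149.520). Closed: final G1 returns to the first vertex.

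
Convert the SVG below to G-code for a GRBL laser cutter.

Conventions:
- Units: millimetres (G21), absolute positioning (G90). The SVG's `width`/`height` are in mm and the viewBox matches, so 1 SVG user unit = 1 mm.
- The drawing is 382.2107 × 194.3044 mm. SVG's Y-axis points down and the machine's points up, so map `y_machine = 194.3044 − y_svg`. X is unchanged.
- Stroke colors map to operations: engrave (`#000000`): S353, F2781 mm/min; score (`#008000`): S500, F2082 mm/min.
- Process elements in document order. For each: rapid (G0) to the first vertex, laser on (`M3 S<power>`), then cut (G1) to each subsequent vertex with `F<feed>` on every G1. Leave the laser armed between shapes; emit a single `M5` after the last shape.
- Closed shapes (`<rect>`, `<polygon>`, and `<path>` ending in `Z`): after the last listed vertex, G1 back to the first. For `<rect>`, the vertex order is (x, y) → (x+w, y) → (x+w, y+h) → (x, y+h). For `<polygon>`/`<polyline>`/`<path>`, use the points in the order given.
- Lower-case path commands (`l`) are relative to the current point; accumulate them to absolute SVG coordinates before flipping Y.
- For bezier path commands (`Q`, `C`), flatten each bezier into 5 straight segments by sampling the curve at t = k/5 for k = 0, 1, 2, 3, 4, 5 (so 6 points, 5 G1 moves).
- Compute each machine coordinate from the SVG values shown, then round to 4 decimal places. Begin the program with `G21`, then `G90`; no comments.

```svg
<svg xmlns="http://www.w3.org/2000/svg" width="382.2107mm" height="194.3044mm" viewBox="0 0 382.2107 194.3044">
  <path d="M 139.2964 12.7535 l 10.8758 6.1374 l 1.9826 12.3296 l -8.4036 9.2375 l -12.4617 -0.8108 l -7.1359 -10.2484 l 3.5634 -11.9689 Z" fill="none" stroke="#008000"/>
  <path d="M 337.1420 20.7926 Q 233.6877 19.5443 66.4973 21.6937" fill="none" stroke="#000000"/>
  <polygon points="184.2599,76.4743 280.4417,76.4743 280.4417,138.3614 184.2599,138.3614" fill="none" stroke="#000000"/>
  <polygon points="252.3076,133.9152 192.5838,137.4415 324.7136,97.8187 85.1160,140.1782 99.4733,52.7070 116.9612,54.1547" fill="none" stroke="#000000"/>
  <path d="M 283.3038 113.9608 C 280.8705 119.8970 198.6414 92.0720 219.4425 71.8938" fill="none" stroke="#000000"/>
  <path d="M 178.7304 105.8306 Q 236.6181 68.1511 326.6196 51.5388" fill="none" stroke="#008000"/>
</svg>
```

G21
G90
G0 X139.2964 Y181.5509
M3 S500
G1 X150.1722 Y175.4135 F2082
G1 X152.1548 Y163.0839 F2082
G1 X143.7512 Y153.8464 F2082
G1 X131.2895 Y154.6572 F2082
G1 X124.1536 Y164.9056 F2082
G1 X127.7170 Y176.8745 F2082
G1 X139.2964 Y181.5509 F2082
G0 X337.1420 Y173.5118
M3 S353
G1 X293.2108 Y173.8752 F2781
G1 X244.1808 Y173.9668 F2781
G1 X190.0518 Y173.7866 F2781
G1 X130.8240 Y173.3346 F2781
G1 X66.4973 Y172.6107 F2781
G0 X184.2599 Y117.8301
M3 S353
G1 X280.4417 Y117.8301 F2781
G1 X280.4417 Y55.9430 F2781
G1 X184.2599 Y55.9430 F2781
G1 X184.2599 Y117.8301 F2781
G0 X252.3076 Y60.3892
M3 S353
G1 X192.5838 Y56.8629 F2781
G1 X324.7136 Y96.4857 F2781
G1 X85.1160 Y54.1262 F2781
G1 X99.4733 Y141.5974 F2781
G1 X116.9612 Y140.1497 F2781
G1 X252.3076 Y60.3892 F2781
G0 X283.3038 Y80.3436
M3 S353
G1 X273.7309 Y80.5020 F2781
G1 X253.7827 Y86.7754 F2781
G1 X232.2348 Y97.1764 F2781
G1 X217.8629 Y109.7173 F2781
G1 X219.4425 Y122.4106 F2781
G0 X178.7304 Y88.4738
M3 S500
G1 X203.1700 Y102.7029 F2082
G1 X230.1788 Y115.2466 F2082
G1 X259.7566 Y126.1050 F2082
G1 X291.9036 Y135.2780 F2082
G1 X326.6196 Y142.7656 F2082
M5

viewBox `0 0 382.2107 194.3044` with mm width/height → 1 unit = 1 mm. Flip: y_m = 194.3044 − y_svg.

**Shape 1** — `<path>` regular polygon, stroke `#008000` → score (S500, F2082). Machine vertices: (139.2964,181.5509) → (150.1722,175.4135) → (152.1548,163.0839) → (143.7512,153.8464) → (131.2895,154.6572) → (124.1536,164.9056) → (127.7170,176.8745) → (139.2964,181.5509). Closed: final G1 returns to the first vertex.

**Shape 2** — `<path>` quadratic bezier, stroke `#000000` → engrave (S353, F2781). Control points (SVG): P0=(337.1420,20.7926), P1=(233.6877,19.5443), P2=(66.4973,21.6937); sampled at t=k/5. Machine vertices: (337.1420,173.5118) → (293.2108,173.8752) → (244.1808,173.9668) → (190.0518,173.7866) → (130.8240,173.3346) → (66.4973,172.6107). Open path.

**Shape 3** — `<polygon>` rectangle, stroke `#000000` → engrave (S353, F2781). Machine vertices: (184.2599,117.8301) → (280.4417,117.8301) → (280.4417,55.9430) → (184.2599,55.9430) → (184.2599,117.8301). Closed: final G1 returns to the first vertex.

**Shape 4** — `<polygon>` closed polygon, stroke `#000000` → engrave (S353, F2781). Machine vertices: (252.3076,60.3892) → (192.5838,56.8629) → (324.7136,96.4857) → (85.1160,54.1262) → (99.4733,141.5974) → (116.9612,140.1497) → (252.3076,60.3892). Closed: final G1 returns to the first vertex.

**Shape 5** — `<path>` cubic bezier, stroke `#000000` → engrave (S353, F2781). Control points (SVG): P0=(283.3038,113.9608), P1=(280.8705,119.8970), P2=(198.6414,92.0720), P3=(219.4425,71.8938); sampled at t=k/5. Machine vertices: (283.3038,80.3436) → (273.7309,80.5020) → (253.7827,86.7754) → (232.2348,97.1764) → (217.8629,109.7173) → (219.4425,122.4106). Open path.

**Shape 6** — `<path>` quadratic bezier, stroke `#008000` → score (S500, F2082). Control points (SVG): P0=(178.7304,105.8306), P1=(236.6181,68.1511), P2=(326.6196,51.5388); sampled at t=k/5. Machine vertices: (178.7304,88.4738) → (203.1700,102.7029) → (230.1788,115.2466) → (259.7566,126.1050) → (291.9036,135.2780) → (326.6196,142.7656). Open path.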